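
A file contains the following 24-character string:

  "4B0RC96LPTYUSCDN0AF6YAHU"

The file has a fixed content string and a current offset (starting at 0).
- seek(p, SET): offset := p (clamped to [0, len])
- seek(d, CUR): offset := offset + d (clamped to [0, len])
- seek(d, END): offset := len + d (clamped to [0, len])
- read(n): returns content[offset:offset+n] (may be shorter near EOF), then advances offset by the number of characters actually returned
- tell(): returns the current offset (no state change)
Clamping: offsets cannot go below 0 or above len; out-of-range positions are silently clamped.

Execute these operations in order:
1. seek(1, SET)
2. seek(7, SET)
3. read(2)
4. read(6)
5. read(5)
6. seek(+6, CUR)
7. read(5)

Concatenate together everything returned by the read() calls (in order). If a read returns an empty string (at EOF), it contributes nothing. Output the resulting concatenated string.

Answer: LPTYUSCDN0AF6

Derivation:
After 1 (seek(1, SET)): offset=1
After 2 (seek(7, SET)): offset=7
After 3 (read(2)): returned 'LP', offset=9
After 4 (read(6)): returned 'TYUSCD', offset=15
After 5 (read(5)): returned 'N0AF6', offset=20
After 6 (seek(+6, CUR)): offset=24
After 7 (read(5)): returned '', offset=24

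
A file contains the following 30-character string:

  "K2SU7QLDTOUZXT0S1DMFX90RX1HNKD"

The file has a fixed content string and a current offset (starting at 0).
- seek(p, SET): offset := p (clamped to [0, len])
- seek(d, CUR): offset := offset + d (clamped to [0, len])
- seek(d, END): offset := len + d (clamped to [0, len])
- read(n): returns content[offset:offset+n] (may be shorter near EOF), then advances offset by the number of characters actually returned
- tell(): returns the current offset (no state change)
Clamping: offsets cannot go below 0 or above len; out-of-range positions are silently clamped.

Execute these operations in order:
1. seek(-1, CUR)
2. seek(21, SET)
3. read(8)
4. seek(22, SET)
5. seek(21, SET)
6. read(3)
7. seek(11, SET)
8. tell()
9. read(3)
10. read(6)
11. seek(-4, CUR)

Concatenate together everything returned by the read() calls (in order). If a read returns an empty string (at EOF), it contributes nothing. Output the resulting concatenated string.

After 1 (seek(-1, CUR)): offset=0
After 2 (seek(21, SET)): offset=21
After 3 (read(8)): returned '90RX1HNK', offset=29
After 4 (seek(22, SET)): offset=22
After 5 (seek(21, SET)): offset=21
After 6 (read(3)): returned '90R', offset=24
After 7 (seek(11, SET)): offset=11
After 8 (tell()): offset=11
After 9 (read(3)): returned 'ZXT', offset=14
After 10 (read(6)): returned '0S1DMF', offset=20
After 11 (seek(-4, CUR)): offset=16

Answer: 90RX1HNK90RZXT0S1DMF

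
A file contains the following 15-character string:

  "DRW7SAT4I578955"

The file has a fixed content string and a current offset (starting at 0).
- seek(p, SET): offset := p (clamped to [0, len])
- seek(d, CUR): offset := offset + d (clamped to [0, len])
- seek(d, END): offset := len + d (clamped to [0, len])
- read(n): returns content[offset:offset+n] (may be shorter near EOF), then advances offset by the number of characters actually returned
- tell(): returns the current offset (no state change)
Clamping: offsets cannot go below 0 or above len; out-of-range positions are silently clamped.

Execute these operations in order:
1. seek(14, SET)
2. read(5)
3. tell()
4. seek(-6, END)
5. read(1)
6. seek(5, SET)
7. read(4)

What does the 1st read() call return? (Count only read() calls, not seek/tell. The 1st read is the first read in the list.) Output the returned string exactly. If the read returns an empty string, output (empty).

Answer: 5

Derivation:
After 1 (seek(14, SET)): offset=14
After 2 (read(5)): returned '5', offset=15
After 3 (tell()): offset=15
After 4 (seek(-6, END)): offset=9
After 5 (read(1)): returned '5', offset=10
After 6 (seek(5, SET)): offset=5
After 7 (read(4)): returned 'AT4I', offset=9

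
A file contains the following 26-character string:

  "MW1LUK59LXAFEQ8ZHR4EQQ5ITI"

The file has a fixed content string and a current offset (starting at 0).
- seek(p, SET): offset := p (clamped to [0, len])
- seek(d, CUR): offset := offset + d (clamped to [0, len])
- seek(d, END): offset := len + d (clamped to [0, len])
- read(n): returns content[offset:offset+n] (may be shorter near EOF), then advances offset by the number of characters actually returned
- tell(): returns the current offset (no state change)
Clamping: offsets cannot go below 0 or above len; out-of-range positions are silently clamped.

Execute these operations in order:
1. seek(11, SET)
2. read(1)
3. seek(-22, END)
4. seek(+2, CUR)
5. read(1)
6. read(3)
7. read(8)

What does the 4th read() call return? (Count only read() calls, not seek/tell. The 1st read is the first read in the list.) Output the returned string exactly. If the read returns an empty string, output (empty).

After 1 (seek(11, SET)): offset=11
After 2 (read(1)): returned 'F', offset=12
After 3 (seek(-22, END)): offset=4
After 4 (seek(+2, CUR)): offset=6
After 5 (read(1)): returned '5', offset=7
After 6 (read(3)): returned '9LX', offset=10
After 7 (read(8)): returned 'AFEQ8ZHR', offset=18

Answer: AFEQ8ZHR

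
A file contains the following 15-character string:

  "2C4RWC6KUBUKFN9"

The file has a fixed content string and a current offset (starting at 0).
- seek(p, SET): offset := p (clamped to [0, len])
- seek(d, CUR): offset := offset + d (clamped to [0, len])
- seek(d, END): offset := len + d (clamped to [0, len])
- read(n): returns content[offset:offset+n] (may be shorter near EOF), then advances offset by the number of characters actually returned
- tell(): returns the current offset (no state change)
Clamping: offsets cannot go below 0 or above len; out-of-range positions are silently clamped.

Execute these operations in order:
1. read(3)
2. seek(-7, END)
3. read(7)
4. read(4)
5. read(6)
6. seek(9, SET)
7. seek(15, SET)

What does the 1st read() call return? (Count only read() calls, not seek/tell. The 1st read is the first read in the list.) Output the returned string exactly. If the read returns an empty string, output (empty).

After 1 (read(3)): returned '2C4', offset=3
After 2 (seek(-7, END)): offset=8
After 3 (read(7)): returned 'UBUKFN9', offset=15
After 4 (read(4)): returned '', offset=15
After 5 (read(6)): returned '', offset=15
After 6 (seek(9, SET)): offset=9
After 7 (seek(15, SET)): offset=15

Answer: 2C4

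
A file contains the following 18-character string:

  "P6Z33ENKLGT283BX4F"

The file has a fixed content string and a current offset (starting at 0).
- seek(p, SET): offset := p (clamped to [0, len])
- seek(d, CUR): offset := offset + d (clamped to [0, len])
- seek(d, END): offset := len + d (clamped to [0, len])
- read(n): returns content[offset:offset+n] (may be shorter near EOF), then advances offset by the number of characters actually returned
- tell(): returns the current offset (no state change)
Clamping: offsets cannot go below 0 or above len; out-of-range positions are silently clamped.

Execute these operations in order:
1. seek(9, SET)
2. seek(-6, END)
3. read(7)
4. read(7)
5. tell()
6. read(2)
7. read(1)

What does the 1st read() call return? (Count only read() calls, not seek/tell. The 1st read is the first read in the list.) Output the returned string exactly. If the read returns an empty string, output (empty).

Answer: 83BX4F

Derivation:
After 1 (seek(9, SET)): offset=9
After 2 (seek(-6, END)): offset=12
After 3 (read(7)): returned '83BX4F', offset=18
After 4 (read(7)): returned '', offset=18
After 5 (tell()): offset=18
After 6 (read(2)): returned '', offset=18
After 7 (read(1)): returned '', offset=18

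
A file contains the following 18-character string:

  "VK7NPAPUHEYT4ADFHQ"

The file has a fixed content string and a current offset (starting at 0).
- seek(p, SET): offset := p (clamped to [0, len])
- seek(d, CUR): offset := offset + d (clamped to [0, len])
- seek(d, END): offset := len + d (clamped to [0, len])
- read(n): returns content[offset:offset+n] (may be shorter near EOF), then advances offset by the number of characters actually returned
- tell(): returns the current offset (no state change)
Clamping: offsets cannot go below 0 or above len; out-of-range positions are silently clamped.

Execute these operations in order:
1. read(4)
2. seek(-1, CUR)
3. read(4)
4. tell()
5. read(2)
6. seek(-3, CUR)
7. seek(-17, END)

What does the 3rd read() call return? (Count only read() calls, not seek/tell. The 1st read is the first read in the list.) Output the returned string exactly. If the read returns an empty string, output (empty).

Answer: UH

Derivation:
After 1 (read(4)): returned 'VK7N', offset=4
After 2 (seek(-1, CUR)): offset=3
After 3 (read(4)): returned 'NPAP', offset=7
After 4 (tell()): offset=7
After 5 (read(2)): returned 'UH', offset=9
After 6 (seek(-3, CUR)): offset=6
After 7 (seek(-17, END)): offset=1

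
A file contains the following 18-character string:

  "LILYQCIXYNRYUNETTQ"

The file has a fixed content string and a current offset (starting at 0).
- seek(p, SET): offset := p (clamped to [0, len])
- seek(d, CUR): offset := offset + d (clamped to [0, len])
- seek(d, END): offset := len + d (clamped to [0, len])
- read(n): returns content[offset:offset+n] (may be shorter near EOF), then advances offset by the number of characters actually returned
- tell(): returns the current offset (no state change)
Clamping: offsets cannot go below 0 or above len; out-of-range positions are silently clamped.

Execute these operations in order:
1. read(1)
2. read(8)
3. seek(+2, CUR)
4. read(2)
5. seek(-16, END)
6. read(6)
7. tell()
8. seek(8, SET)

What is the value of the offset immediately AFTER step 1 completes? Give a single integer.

Answer: 1

Derivation:
After 1 (read(1)): returned 'L', offset=1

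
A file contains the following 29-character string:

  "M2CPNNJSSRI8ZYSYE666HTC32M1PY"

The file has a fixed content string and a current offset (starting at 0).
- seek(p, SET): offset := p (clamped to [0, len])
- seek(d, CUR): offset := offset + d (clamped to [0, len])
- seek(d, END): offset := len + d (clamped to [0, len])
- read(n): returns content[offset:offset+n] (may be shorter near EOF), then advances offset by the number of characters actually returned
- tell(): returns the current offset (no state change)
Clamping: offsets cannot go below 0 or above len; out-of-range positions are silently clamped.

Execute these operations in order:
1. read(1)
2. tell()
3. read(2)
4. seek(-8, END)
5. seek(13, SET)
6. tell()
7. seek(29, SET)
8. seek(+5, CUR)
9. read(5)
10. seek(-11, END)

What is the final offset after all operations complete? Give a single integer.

After 1 (read(1)): returned 'M', offset=1
After 2 (tell()): offset=1
After 3 (read(2)): returned '2C', offset=3
After 4 (seek(-8, END)): offset=21
After 5 (seek(13, SET)): offset=13
After 6 (tell()): offset=13
After 7 (seek(29, SET)): offset=29
After 8 (seek(+5, CUR)): offset=29
After 9 (read(5)): returned '', offset=29
After 10 (seek(-11, END)): offset=18

Answer: 18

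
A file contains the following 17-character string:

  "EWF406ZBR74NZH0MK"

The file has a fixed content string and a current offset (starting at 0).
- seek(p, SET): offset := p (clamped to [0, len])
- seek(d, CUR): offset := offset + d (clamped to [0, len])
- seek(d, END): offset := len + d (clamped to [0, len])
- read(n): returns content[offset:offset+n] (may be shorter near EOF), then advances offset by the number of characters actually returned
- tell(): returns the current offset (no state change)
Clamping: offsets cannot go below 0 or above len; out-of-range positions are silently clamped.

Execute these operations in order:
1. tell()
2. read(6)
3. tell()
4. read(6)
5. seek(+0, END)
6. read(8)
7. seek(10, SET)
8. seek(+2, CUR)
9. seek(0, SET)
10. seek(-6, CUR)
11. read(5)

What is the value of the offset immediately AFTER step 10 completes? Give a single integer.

Answer: 0

Derivation:
After 1 (tell()): offset=0
After 2 (read(6)): returned 'EWF406', offset=6
After 3 (tell()): offset=6
After 4 (read(6)): returned 'ZBR74N', offset=12
After 5 (seek(+0, END)): offset=17
After 6 (read(8)): returned '', offset=17
After 7 (seek(10, SET)): offset=10
After 8 (seek(+2, CUR)): offset=12
After 9 (seek(0, SET)): offset=0
After 10 (seek(-6, CUR)): offset=0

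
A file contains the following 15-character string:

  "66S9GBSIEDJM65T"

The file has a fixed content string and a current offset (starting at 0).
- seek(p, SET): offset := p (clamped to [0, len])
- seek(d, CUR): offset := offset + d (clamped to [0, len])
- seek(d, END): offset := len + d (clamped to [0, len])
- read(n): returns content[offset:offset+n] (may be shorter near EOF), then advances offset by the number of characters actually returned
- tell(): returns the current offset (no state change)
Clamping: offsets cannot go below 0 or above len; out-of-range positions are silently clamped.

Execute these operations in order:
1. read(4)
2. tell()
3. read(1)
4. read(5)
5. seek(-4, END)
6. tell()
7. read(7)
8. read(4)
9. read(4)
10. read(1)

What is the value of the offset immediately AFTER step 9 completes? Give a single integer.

Answer: 15

Derivation:
After 1 (read(4)): returned '66S9', offset=4
After 2 (tell()): offset=4
After 3 (read(1)): returned 'G', offset=5
After 4 (read(5)): returned 'BSIED', offset=10
After 5 (seek(-4, END)): offset=11
After 6 (tell()): offset=11
After 7 (read(7)): returned 'M65T', offset=15
After 8 (read(4)): returned '', offset=15
After 9 (read(4)): returned '', offset=15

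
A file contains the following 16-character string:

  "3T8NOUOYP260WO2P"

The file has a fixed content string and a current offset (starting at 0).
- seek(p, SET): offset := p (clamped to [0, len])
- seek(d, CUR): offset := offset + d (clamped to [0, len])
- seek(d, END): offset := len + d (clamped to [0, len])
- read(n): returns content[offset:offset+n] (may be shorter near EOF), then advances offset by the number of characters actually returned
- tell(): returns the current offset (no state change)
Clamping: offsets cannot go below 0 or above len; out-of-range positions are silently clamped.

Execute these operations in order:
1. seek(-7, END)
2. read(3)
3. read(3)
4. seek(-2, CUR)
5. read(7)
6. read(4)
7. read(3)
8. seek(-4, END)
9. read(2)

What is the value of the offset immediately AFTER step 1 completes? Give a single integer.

After 1 (seek(-7, END)): offset=9

Answer: 9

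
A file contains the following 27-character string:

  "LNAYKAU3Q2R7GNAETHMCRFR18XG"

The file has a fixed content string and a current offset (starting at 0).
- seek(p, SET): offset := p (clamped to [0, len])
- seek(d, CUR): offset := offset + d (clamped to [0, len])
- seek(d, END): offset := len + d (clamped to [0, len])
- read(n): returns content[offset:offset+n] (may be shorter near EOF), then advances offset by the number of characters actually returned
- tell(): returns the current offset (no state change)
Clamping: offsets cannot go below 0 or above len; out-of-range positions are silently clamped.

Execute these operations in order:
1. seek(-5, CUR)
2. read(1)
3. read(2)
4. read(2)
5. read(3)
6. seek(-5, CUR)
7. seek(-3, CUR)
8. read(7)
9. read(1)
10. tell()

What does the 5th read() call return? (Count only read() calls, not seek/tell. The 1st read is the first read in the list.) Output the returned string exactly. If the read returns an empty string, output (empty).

Answer: LNAYKAU

Derivation:
After 1 (seek(-5, CUR)): offset=0
After 2 (read(1)): returned 'L', offset=1
After 3 (read(2)): returned 'NA', offset=3
After 4 (read(2)): returned 'YK', offset=5
After 5 (read(3)): returned 'AU3', offset=8
After 6 (seek(-5, CUR)): offset=3
After 7 (seek(-3, CUR)): offset=0
After 8 (read(7)): returned 'LNAYKAU', offset=7
After 9 (read(1)): returned '3', offset=8
After 10 (tell()): offset=8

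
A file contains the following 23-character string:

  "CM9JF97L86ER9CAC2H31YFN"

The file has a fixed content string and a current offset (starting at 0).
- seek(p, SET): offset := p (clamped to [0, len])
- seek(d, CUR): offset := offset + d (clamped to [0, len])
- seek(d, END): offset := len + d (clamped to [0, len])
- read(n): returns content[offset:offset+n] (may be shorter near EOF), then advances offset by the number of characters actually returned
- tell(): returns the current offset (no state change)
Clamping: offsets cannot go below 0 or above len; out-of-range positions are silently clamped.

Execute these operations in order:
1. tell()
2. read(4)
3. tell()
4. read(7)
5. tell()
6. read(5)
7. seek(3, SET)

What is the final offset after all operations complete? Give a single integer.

Answer: 3

Derivation:
After 1 (tell()): offset=0
After 2 (read(4)): returned 'CM9J', offset=4
After 3 (tell()): offset=4
After 4 (read(7)): returned 'F97L86E', offset=11
After 5 (tell()): offset=11
After 6 (read(5)): returned 'R9CAC', offset=16
After 7 (seek(3, SET)): offset=3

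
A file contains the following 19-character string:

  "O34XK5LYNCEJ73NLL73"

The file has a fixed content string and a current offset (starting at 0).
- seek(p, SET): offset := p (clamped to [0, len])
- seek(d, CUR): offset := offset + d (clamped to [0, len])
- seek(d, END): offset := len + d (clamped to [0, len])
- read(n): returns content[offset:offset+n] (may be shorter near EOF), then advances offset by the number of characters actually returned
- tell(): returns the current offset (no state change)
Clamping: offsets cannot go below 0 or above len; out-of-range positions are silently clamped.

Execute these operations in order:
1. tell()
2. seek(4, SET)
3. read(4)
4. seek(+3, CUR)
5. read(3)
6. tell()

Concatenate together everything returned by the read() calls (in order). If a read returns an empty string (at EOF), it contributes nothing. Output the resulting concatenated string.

After 1 (tell()): offset=0
After 2 (seek(4, SET)): offset=4
After 3 (read(4)): returned 'K5LY', offset=8
After 4 (seek(+3, CUR)): offset=11
After 5 (read(3)): returned 'J73', offset=14
After 6 (tell()): offset=14

Answer: K5LYJ73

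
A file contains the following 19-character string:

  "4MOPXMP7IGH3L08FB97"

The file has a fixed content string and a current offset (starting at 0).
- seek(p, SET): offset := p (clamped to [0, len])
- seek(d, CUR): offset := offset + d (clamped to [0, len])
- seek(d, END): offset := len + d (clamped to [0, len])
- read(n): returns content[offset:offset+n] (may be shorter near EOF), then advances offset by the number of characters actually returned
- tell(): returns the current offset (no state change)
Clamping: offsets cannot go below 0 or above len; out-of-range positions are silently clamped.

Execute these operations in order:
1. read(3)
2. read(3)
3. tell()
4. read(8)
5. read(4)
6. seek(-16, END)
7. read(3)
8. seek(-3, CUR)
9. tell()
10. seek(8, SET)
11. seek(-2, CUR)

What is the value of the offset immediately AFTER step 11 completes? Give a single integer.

Answer: 6

Derivation:
After 1 (read(3)): returned '4MO', offset=3
After 2 (read(3)): returned 'PXM', offset=6
After 3 (tell()): offset=6
After 4 (read(8)): returned 'P7IGH3L0', offset=14
After 5 (read(4)): returned '8FB9', offset=18
After 6 (seek(-16, END)): offset=3
After 7 (read(3)): returned 'PXM', offset=6
After 8 (seek(-3, CUR)): offset=3
After 9 (tell()): offset=3
After 10 (seek(8, SET)): offset=8
After 11 (seek(-2, CUR)): offset=6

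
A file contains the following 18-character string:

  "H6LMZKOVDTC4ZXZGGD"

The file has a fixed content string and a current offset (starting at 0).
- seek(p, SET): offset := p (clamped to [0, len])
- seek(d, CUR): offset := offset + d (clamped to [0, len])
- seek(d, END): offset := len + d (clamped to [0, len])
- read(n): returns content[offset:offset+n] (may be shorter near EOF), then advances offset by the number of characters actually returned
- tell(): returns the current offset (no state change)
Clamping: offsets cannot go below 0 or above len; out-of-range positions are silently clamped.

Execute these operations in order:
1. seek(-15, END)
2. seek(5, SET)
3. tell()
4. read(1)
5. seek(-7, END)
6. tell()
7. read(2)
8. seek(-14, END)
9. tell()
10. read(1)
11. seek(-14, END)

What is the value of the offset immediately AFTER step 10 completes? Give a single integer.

After 1 (seek(-15, END)): offset=3
After 2 (seek(5, SET)): offset=5
After 3 (tell()): offset=5
After 4 (read(1)): returned 'K', offset=6
After 5 (seek(-7, END)): offset=11
After 6 (tell()): offset=11
After 7 (read(2)): returned '4Z', offset=13
After 8 (seek(-14, END)): offset=4
After 9 (tell()): offset=4
After 10 (read(1)): returned 'Z', offset=5

Answer: 5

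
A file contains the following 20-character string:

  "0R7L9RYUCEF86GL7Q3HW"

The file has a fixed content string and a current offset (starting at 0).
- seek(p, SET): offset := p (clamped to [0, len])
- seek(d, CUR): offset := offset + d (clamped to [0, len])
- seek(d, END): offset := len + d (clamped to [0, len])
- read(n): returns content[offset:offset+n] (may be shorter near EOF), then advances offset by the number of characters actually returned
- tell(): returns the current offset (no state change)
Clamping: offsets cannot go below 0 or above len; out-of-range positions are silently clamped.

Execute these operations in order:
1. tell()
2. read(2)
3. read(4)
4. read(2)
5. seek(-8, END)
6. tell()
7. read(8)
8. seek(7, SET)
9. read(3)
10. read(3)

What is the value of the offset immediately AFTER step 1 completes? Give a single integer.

Answer: 0

Derivation:
After 1 (tell()): offset=0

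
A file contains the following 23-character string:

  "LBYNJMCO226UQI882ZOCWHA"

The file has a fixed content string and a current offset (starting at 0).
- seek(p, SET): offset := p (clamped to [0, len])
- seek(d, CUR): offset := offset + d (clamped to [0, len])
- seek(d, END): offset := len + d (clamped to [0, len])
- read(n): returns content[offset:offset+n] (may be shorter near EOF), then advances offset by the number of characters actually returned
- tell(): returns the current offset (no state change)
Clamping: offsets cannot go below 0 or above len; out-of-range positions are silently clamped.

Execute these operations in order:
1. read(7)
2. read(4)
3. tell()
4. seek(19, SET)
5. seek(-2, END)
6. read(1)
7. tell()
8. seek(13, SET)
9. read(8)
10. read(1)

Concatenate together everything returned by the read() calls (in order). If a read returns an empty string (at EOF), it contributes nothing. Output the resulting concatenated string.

After 1 (read(7)): returned 'LBYNJMC', offset=7
After 2 (read(4)): returned 'O226', offset=11
After 3 (tell()): offset=11
After 4 (seek(19, SET)): offset=19
After 5 (seek(-2, END)): offset=21
After 6 (read(1)): returned 'H', offset=22
After 7 (tell()): offset=22
After 8 (seek(13, SET)): offset=13
After 9 (read(8)): returned 'I882ZOCW', offset=21
After 10 (read(1)): returned 'H', offset=22

Answer: LBYNJMCO226HI882ZOCWH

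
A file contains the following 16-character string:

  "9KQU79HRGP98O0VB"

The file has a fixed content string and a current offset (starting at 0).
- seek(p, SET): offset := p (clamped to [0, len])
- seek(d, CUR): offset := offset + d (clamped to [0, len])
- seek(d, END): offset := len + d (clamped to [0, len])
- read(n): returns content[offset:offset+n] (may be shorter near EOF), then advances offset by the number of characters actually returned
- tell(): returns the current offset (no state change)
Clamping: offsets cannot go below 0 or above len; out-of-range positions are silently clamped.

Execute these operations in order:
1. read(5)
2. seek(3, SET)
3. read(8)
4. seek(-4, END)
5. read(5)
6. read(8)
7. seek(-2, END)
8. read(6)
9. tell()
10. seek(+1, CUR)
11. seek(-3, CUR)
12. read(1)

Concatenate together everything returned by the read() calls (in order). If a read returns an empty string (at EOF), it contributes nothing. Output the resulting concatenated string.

After 1 (read(5)): returned '9KQU7', offset=5
After 2 (seek(3, SET)): offset=3
After 3 (read(8)): returned 'U79HRGP9', offset=11
After 4 (seek(-4, END)): offset=12
After 5 (read(5)): returned 'O0VB', offset=16
After 6 (read(8)): returned '', offset=16
After 7 (seek(-2, END)): offset=14
After 8 (read(6)): returned 'VB', offset=16
After 9 (tell()): offset=16
After 10 (seek(+1, CUR)): offset=16
After 11 (seek(-3, CUR)): offset=13
After 12 (read(1)): returned '0', offset=14

Answer: 9KQU7U79HRGP9O0VBVB0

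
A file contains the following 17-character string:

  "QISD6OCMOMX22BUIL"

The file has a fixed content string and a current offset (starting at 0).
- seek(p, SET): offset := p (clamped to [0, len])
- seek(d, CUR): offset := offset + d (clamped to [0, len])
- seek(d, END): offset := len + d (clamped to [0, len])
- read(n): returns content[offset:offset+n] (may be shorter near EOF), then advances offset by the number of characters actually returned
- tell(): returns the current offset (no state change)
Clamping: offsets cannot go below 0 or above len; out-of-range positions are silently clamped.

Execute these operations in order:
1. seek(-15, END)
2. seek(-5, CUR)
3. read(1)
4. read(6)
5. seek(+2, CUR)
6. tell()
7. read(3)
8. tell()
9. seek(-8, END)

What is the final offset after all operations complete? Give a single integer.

After 1 (seek(-15, END)): offset=2
After 2 (seek(-5, CUR)): offset=0
After 3 (read(1)): returned 'Q', offset=1
After 4 (read(6)): returned 'ISD6OC', offset=7
After 5 (seek(+2, CUR)): offset=9
After 6 (tell()): offset=9
After 7 (read(3)): returned 'MX2', offset=12
After 8 (tell()): offset=12
After 9 (seek(-8, END)): offset=9

Answer: 9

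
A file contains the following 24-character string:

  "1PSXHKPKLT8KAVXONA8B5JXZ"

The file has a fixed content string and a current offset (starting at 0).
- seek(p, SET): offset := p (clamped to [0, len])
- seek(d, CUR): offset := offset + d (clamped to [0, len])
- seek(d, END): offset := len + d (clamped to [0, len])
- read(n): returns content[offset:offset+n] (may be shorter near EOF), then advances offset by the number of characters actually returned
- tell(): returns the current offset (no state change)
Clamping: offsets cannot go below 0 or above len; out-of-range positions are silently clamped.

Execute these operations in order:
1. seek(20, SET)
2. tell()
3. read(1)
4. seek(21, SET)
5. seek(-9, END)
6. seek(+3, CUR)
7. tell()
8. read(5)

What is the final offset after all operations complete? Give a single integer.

After 1 (seek(20, SET)): offset=20
After 2 (tell()): offset=20
After 3 (read(1)): returned '5', offset=21
After 4 (seek(21, SET)): offset=21
After 5 (seek(-9, END)): offset=15
After 6 (seek(+3, CUR)): offset=18
After 7 (tell()): offset=18
After 8 (read(5)): returned '8B5JX', offset=23

Answer: 23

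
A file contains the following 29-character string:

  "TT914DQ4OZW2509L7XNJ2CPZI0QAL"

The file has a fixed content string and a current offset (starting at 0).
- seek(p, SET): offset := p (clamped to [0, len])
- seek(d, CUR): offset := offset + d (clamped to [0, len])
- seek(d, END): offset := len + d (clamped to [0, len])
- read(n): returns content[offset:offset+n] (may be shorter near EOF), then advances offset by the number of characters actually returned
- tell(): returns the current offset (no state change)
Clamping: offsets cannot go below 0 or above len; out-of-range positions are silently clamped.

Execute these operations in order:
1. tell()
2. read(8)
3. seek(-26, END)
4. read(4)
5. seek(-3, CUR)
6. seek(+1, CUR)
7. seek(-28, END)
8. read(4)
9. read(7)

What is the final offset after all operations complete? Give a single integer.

Answer: 12

Derivation:
After 1 (tell()): offset=0
After 2 (read(8)): returned 'TT914DQ4', offset=8
After 3 (seek(-26, END)): offset=3
After 4 (read(4)): returned '14DQ', offset=7
After 5 (seek(-3, CUR)): offset=4
After 6 (seek(+1, CUR)): offset=5
After 7 (seek(-28, END)): offset=1
After 8 (read(4)): returned 'T914', offset=5
After 9 (read(7)): returned 'DQ4OZW2', offset=12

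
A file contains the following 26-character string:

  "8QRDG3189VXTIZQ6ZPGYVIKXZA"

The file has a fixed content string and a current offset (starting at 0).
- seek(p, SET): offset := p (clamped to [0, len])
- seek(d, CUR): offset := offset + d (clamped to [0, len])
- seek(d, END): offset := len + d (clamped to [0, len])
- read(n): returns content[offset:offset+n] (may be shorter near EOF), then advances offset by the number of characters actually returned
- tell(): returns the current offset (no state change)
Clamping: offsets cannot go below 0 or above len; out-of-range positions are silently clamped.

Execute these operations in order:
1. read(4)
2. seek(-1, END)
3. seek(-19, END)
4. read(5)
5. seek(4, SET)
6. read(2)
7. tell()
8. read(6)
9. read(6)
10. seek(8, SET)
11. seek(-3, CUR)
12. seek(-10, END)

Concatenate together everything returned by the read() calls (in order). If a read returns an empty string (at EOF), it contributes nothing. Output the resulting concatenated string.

After 1 (read(4)): returned '8QRD', offset=4
After 2 (seek(-1, END)): offset=25
After 3 (seek(-19, END)): offset=7
After 4 (read(5)): returned '89VXT', offset=12
After 5 (seek(4, SET)): offset=4
After 6 (read(2)): returned 'G3', offset=6
After 7 (tell()): offset=6
After 8 (read(6)): returned '189VXT', offset=12
After 9 (read(6)): returned 'IZQ6ZP', offset=18
After 10 (seek(8, SET)): offset=8
After 11 (seek(-3, CUR)): offset=5
After 12 (seek(-10, END)): offset=16

Answer: 8QRD89VXTG3189VXTIZQ6ZP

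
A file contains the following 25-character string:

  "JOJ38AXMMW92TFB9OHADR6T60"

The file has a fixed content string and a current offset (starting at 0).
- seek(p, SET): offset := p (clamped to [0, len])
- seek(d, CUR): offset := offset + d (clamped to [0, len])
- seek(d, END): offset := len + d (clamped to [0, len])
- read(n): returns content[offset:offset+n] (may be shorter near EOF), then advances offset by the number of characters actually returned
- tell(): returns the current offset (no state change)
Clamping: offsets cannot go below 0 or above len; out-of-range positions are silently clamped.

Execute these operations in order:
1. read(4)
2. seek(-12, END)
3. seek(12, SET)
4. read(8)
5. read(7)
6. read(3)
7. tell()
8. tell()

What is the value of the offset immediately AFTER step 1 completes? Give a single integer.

After 1 (read(4)): returned 'JOJ3', offset=4

Answer: 4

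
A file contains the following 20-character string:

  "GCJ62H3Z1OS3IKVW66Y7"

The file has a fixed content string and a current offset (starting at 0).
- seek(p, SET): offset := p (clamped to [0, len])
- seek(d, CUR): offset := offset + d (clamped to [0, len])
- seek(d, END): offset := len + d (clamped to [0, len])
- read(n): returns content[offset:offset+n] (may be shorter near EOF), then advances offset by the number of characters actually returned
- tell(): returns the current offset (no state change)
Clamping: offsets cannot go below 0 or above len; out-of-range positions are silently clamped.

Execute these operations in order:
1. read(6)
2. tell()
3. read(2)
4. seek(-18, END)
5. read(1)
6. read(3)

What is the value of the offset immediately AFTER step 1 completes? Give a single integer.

After 1 (read(6)): returned 'GCJ62H', offset=6

Answer: 6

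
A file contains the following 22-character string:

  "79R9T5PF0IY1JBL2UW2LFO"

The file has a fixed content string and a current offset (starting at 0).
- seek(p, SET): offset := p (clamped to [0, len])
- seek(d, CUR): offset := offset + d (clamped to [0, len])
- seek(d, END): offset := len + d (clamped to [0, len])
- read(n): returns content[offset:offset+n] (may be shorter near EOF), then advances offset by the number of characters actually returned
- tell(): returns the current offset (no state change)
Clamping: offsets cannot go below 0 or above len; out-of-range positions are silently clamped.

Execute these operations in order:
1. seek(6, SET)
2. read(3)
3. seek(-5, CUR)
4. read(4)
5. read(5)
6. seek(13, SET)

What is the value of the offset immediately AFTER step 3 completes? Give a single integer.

Answer: 4

Derivation:
After 1 (seek(6, SET)): offset=6
After 2 (read(3)): returned 'PF0', offset=9
After 3 (seek(-5, CUR)): offset=4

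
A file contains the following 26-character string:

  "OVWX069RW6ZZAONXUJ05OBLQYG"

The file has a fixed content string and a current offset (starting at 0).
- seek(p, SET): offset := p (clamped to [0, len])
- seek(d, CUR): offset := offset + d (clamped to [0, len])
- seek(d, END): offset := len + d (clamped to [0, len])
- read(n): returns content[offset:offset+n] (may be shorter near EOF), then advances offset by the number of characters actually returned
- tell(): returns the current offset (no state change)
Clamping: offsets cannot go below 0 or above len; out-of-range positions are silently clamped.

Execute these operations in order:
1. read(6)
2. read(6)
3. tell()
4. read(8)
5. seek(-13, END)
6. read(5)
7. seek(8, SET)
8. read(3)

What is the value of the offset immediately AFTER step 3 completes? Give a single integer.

Answer: 12

Derivation:
After 1 (read(6)): returned 'OVWX06', offset=6
After 2 (read(6)): returned '9RW6ZZ', offset=12
After 3 (tell()): offset=12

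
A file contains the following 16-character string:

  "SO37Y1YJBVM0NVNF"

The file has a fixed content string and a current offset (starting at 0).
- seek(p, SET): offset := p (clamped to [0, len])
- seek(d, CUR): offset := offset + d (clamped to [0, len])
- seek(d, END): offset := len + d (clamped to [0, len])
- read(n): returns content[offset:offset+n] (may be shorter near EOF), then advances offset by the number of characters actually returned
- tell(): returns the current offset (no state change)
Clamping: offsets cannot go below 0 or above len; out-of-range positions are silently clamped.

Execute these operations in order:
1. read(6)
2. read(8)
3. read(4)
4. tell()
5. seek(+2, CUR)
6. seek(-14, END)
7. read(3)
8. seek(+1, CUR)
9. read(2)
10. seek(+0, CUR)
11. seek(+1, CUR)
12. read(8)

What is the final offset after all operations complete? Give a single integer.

Answer: 16

Derivation:
After 1 (read(6)): returned 'SO37Y1', offset=6
After 2 (read(8)): returned 'YJBVM0NV', offset=14
After 3 (read(4)): returned 'NF', offset=16
After 4 (tell()): offset=16
After 5 (seek(+2, CUR)): offset=16
After 6 (seek(-14, END)): offset=2
After 7 (read(3)): returned '37Y', offset=5
After 8 (seek(+1, CUR)): offset=6
After 9 (read(2)): returned 'YJ', offset=8
After 10 (seek(+0, CUR)): offset=8
After 11 (seek(+1, CUR)): offset=9
After 12 (read(8)): returned 'VM0NVNF', offset=16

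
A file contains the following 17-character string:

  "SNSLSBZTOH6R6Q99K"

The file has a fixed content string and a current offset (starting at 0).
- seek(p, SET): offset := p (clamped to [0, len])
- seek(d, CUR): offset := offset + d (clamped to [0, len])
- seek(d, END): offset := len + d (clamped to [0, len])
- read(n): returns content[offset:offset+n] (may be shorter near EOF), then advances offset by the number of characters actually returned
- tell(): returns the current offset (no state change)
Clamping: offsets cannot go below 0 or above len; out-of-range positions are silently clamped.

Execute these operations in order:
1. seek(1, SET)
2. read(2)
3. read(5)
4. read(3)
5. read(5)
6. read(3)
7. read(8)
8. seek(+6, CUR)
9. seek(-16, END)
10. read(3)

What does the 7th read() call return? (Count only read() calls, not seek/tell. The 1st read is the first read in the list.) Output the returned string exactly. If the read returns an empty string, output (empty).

Answer: NSL

Derivation:
After 1 (seek(1, SET)): offset=1
After 2 (read(2)): returned 'NS', offset=3
After 3 (read(5)): returned 'LSBZT', offset=8
After 4 (read(3)): returned 'OH6', offset=11
After 5 (read(5)): returned 'R6Q99', offset=16
After 6 (read(3)): returned 'K', offset=17
After 7 (read(8)): returned '', offset=17
After 8 (seek(+6, CUR)): offset=17
After 9 (seek(-16, END)): offset=1
After 10 (read(3)): returned 'NSL', offset=4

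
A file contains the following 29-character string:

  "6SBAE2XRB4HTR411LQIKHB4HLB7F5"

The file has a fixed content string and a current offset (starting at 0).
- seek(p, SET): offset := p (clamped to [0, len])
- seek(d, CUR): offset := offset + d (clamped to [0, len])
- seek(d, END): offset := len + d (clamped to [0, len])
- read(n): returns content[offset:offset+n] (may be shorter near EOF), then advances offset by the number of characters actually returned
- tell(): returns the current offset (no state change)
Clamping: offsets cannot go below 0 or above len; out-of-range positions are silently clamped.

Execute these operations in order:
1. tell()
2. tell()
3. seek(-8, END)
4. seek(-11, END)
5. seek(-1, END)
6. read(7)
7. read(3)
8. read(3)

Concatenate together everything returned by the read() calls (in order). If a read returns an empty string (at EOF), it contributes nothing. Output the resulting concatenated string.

Answer: 5

Derivation:
After 1 (tell()): offset=0
After 2 (tell()): offset=0
After 3 (seek(-8, END)): offset=21
After 4 (seek(-11, END)): offset=18
After 5 (seek(-1, END)): offset=28
After 6 (read(7)): returned '5', offset=29
After 7 (read(3)): returned '', offset=29
After 8 (read(3)): returned '', offset=29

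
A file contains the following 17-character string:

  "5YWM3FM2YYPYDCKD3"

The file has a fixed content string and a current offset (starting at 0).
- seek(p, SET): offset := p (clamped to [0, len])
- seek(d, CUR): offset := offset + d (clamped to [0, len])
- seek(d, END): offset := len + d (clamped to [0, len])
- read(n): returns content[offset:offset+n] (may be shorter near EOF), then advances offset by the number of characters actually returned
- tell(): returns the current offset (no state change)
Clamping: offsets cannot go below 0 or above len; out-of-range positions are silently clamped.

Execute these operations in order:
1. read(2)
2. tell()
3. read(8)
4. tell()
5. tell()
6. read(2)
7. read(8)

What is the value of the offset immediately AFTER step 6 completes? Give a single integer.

Answer: 12

Derivation:
After 1 (read(2)): returned '5Y', offset=2
After 2 (tell()): offset=2
After 3 (read(8)): returned 'WM3FM2YY', offset=10
After 4 (tell()): offset=10
After 5 (tell()): offset=10
After 6 (read(2)): returned 'PY', offset=12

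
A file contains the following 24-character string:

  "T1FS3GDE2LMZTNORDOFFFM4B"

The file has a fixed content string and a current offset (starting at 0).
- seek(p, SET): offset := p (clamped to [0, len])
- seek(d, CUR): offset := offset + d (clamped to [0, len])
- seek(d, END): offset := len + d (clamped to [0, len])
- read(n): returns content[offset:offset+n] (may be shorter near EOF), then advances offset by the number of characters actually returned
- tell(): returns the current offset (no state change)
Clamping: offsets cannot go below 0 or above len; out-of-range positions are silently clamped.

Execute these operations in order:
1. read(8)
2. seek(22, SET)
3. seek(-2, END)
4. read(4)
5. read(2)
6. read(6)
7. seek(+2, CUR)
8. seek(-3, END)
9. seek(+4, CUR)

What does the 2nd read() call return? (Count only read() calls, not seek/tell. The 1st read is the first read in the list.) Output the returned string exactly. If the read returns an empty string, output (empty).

After 1 (read(8)): returned 'T1FS3GDE', offset=8
After 2 (seek(22, SET)): offset=22
After 3 (seek(-2, END)): offset=22
After 4 (read(4)): returned '4B', offset=24
After 5 (read(2)): returned '', offset=24
After 6 (read(6)): returned '', offset=24
After 7 (seek(+2, CUR)): offset=24
After 8 (seek(-3, END)): offset=21
After 9 (seek(+4, CUR)): offset=24

Answer: 4B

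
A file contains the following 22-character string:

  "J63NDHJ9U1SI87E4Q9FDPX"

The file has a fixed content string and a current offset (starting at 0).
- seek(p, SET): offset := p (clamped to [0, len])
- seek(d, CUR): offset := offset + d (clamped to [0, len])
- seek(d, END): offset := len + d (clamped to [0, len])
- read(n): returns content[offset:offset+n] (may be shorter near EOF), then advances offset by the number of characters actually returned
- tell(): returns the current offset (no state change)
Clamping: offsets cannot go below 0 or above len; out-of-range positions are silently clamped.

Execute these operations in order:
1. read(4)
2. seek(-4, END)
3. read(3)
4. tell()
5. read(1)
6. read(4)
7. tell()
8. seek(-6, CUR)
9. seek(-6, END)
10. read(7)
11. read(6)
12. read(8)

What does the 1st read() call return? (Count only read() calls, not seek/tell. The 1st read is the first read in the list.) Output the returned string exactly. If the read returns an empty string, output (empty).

After 1 (read(4)): returned 'J63N', offset=4
After 2 (seek(-4, END)): offset=18
After 3 (read(3)): returned 'FDP', offset=21
After 4 (tell()): offset=21
After 5 (read(1)): returned 'X', offset=22
After 6 (read(4)): returned '', offset=22
After 7 (tell()): offset=22
After 8 (seek(-6, CUR)): offset=16
After 9 (seek(-6, END)): offset=16
After 10 (read(7)): returned 'Q9FDPX', offset=22
After 11 (read(6)): returned '', offset=22
After 12 (read(8)): returned '', offset=22

Answer: J63N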